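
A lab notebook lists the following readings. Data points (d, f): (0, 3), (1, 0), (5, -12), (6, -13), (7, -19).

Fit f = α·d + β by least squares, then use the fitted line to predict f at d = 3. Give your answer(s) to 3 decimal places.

f̂ = -5.825

Compute the Gram sums: Σd·d = 111, Σd = 19, Σ1 = 5.
And Σd·f = -271, Σf = -41.
AᵀA·[α, β]ᵀ = Aᵀf becomes [[111, 19]; [19, 5]]·[α, β]ᵀ = [-271, -41]ᵀ.
Eliminating β: 5·(row 1) − 19·(row 2) gives 194·α = 5·(-271) − 19·(-41) = -576, so α = -288/97.
Then β = ((-41) − 19·(-288/97))/5 = 299/97.
At d = 3: f̂ = (-288/97)·(3) + (299/97)·(1) = -565/97.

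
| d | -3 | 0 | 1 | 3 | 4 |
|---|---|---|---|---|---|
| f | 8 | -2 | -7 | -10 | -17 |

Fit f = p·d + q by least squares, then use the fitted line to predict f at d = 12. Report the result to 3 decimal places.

f̂ = -42.633

Entries of XᵀX: Σd·d = 35, Σd = 5, Σ1 = 5.
Moment sums: Σd·f = -129, Σf = -28.
XᵀX·[p, q]ᵀ = Xᵀf becomes [[35, 5]; [5, 5]]·[p, q]ᵀ = [-129, -28]ᵀ.
Eliminating q: 5·(row 1) − 5·(row 2) gives 150·p = 5·(-129) − 5·(-28) = -505, so p = -101/30.
Then q = ((-28) − 5·(-101/30))/5 = -67/30.
At d = 12: f̂ = (-101/30)·(12) + (-67/30)·(1) = -1279/30.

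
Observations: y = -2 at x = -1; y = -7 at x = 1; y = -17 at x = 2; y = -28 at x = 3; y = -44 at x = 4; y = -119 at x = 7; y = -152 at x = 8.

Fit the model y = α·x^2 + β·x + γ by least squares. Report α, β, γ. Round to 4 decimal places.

α = -2.0248, β = -2.4446, γ = -2.6796

Compute the Gram sums: Σx^2·x^2 = 6852, Σx^2·x = 954, Σx^2 = 144, Σx·x = 144, Σx = 24, Σ1 = 7.
Moment sums: Σx^2·y = -16592, Σx·y = -2348, Σy = -369.
Normal equations: [[6852, 954, 144]; [954, 144, 24]; [144, 24, 7]]·[α, β, γ]ᵀ = [-16592, -2348, -369]ᵀ.
Row-reducing yields α = -11098/5481, β = -40196/16443, γ = -14687/5481.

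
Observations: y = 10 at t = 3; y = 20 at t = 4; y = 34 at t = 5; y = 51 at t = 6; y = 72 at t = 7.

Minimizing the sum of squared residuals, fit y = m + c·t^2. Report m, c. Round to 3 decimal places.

With design matrix A, AᵀA = [[5, 135]; [135, 4659]] and Aᵀy = [187, 6624]ᵀ.
Eliminating c: 4659·(row 1) − 135·(row 2) gives 5070·m = 4659·187 − 135·6624 = -23007, so m = -7669/1690.
Then c = (6624 − 135·(-7669/1690))/4659 = 525/338.

m = -4.538, c = 1.553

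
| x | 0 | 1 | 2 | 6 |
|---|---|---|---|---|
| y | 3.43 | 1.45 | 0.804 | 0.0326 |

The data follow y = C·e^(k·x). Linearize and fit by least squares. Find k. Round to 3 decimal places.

k = -0.772

With ln yᵢ as the transformed response and xᵢ as the regressor:
Σx = 9.0000, Σ(x)² = 41.0000, Σln y = -2.0375, Σx·ln y = -20.6054.
Equations: 41.0000·k + 9.0000·ln C = -20.6054;  9.0000·k + 4·ln C = -2.0375.
Δ = 41.0000·4 − (9.0000)² = 83.0000; k = (-20.6054·4 − 9.0000·-2.0375)/83.0000 = -0.77210, ln C = (41.0000·-2.0375 − 9.0000·-20.6054)/83.0000 = 1.22786.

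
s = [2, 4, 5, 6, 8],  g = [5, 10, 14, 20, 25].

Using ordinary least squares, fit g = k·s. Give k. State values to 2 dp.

k = 3.03

The normal system XᵀX·[k]ᵀ = Xᵀg is [[145]]·[k]ᵀ = [440]ᵀ.
k = 440/145 = 3.03448.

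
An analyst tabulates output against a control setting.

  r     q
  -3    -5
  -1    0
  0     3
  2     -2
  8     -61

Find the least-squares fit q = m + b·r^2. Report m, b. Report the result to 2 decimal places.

Forming XᵀX = [[5, 78]; [78, 4194]] and Xᵀq = [-65, -3957]ᵀ gives XᵀX·[m, b]ᵀ = Xᵀq.
Eliminating b: 4194·(row 1) − 78·(row 2) gives 14886·m = 4194·(-65) − 78·(-3957) = 36036, so m = 2002/827.
Then b = ((-3957) − 78·(2002/827))/4194 = -1635/1654.

m = 2.42, b = -0.99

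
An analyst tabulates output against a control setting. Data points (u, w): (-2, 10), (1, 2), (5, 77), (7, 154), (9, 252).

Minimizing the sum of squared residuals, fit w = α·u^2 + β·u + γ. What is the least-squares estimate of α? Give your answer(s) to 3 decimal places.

Compute the Gram sums: Σu^2·u^2 = 9604, Σu^2·u = 1190, Σu^2 = 160, Σu·u = 160, Σu = 20, Σ1 = 5.
For Aᵀw: Σu^2·w = 29925, Σu·w = 3713, Σw = 495.
Normal equations: [[9604, 1190, 160]; [1190, 160, 20]; [160, 20, 5]]·[α, β, γ]ᵀ = [29925, 3713, 495]ᵀ.
Solving the 3×3 system (Gaussian elimination) gives α = 17365/5622, β = 12011/28110, γ = -7259/4685.

α = 3.089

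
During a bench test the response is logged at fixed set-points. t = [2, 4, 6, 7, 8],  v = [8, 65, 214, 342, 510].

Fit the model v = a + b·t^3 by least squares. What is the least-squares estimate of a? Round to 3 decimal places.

a = 0.308

From the data, Σ1 = 5, Σt^3 = 1143, Σt^3·t^3 = 430609.
And Σv = 1139, Σt^3·v = 428874.
det = 5·430609 − 1143² = 846596.
a = (1139·430609 − 1143·428874)/846596 = 260669/846596; b = (5·428874 − 1143·1139)/846596 = 842493/846596.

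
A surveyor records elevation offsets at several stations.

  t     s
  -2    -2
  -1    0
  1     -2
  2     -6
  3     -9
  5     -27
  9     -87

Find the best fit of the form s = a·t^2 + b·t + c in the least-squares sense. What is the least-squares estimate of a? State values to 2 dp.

a = -1.02

From the data, Σt^2·t^2 = 7301, Σt^2·t = 881, Σt^2 = 125, Σt·t = 125, Σt = 17, Σ1 = 7.
For Mᵀs: Σt^2·s = -7837, Σt·s = -955, Σs = -133.
So MᵀM·[a, b, c]ᵀ = Mᵀs: [[7301, 881, 125]; [881, 125, 17]; [125, 17, 7]]·[a, b, c]ᵀ = [-7837, -955, -133]ᵀ.
Solving the 3×3 system (Gaussian elimination) gives a = -53849/53032, b = -28935/53032, c = 6063/13258.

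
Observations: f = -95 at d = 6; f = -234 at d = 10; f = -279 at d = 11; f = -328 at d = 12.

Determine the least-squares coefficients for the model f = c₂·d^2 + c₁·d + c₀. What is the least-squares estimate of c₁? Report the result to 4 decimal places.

Entries of MᵀM: Σd^2·d^2 = 46673, Σd^2·d = 4275, Σd^2 = 401, Σd·d = 401, Σd = 39, Σ1 = 4.
And Σd^2·f = -107811, Σd·f = -9915, Σf = -936.
So MᵀM·[c₂, c₁, c₀]ᵀ = Mᵀf: [[46673, 4275, 401]; [4275, 401, 39]; [401, 39, 4]]·[c₂, c₁, c₀]ᵀ = [-107811, -9915, -936]ᵀ.
Solving the 3×3 system (Gaussian elimination) gives c₂ = -3681/1804, c₁ = -3801/1804, c₀ = -4014/451.

c₁ = -2.1070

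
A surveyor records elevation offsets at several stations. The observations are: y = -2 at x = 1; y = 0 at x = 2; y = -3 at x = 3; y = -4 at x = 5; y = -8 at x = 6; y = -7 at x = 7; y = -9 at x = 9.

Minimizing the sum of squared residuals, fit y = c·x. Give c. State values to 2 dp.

c = -1.02

Sums needed: Σx·x = 205.
Right-hand side: Σx·y = -209.
So AᵀA·[c]ᵀ = Aᵀy: [[205]]·[c]ᵀ = [-209]ᵀ.
Hence c = -209 / 205 ≈ -1.01951.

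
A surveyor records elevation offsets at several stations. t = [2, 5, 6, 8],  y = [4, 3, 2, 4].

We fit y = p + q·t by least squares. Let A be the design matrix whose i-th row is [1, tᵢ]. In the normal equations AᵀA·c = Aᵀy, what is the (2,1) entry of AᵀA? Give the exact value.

21

Row 2 ↔ basis t, column 1 ↔ basis 1, so (AᵀA)_{2,1} = Σᵢ t = (2)·(1) + (5)·(1) + (6)·(1) + (8)·(1) = 21.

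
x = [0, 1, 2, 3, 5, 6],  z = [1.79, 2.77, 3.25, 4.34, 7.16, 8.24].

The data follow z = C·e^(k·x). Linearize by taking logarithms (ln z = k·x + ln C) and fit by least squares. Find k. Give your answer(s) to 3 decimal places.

k = 0.249

Linearized form: ln z = k·x + ln C. From the 6 transformed points,
XᵀX = [[75.0000, 17.0000]; [17.0000, 6]], rhs = [30.2763, 8.3251]ᵀ  (here Σx = 17.0000, Σ(x)² = 75.0000, Σln z = 8.3251, Σx·ln z = 30.2763).
Solving (det = 161.0000): k = 0.24926, ln C = 0.68127.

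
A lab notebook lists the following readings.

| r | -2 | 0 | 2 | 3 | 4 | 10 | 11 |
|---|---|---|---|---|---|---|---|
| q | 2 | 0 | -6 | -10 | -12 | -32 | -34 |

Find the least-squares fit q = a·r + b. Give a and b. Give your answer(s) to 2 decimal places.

a = -2.96, b = -1.31

Compute the Gram sums: Σr·r = 254, Σr = 28, Σ1 = 7.
For Mᵀq: Σr·q = -788, Σq = -92.
Determinant 254·7 − 28² = 994.
a = ((-788)·7 − 28·(-92))/994 = -210/71; b = (254·(-92) − 28·(-788))/994 = -652/497.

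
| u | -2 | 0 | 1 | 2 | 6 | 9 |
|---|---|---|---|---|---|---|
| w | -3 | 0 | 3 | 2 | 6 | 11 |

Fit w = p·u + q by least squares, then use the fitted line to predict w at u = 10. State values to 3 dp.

With design matrix A, AᵀA = [[126, 16]; [16, 6]] and Aᵀw = [148, 19]ᵀ.
det = 126·6 − 16² = 500.
p = (148·6 − 16·19)/500 = 146/125; q = (126·19 − 16·148)/500 = 13/250.
At u = 10: ŵ = (146/125)·(10) + (13/250)·(1) = 2933/250.

ŵ = 11.732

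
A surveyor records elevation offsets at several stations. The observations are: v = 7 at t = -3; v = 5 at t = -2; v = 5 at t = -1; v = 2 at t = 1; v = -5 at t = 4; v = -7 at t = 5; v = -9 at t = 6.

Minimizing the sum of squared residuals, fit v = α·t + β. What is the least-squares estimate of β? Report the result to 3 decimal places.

Forming XᵀX = [[92, 10]; [10, 7]] and Xᵀv = [-143, -2]ᵀ gives XᵀX·[α, β]ᵀ = Xᵀv.
Determinant 92·7 − 10² = 544.
α = ((-143)·7 − 10·(-2))/544 = -981/544; β = (92·(-2) − 10·(-143))/544 = 623/272.

β = 2.290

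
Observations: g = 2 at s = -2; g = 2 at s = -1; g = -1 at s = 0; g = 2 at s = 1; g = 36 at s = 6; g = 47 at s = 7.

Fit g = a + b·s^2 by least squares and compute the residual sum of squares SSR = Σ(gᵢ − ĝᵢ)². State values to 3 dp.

SSR = 8.034

The normal system MᵀM·[a, b]ᵀ = Mᵀg is [[6, 91]; [91, 3715]]·[a, b]ᵀ = [88, 3611]ᵀ.
det = 6·3715 − 91² = 14009.
a = (88·3715 − 91·3611)/14009 = -1681/14009; b = (6·3611 − 91·88)/14009 = 13658/14009.
Residuals: -24933/14009, 16041/14009, -12328/14009, 16041/14009, 14317/14009, -9138/14009; SSR = 112552/14009.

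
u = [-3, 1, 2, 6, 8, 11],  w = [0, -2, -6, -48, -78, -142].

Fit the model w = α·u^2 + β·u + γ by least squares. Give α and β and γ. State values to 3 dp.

Setting ∂/∂α … = 0 gives: 20131·α + 2041·β + 235·γ = -23928;  2041·α + 235·β + 25·γ = -2488;  235·α + 25·β + 6·γ = -276.
(Σu^2·u^2 = 20131, Σu^2·u = 2041, Σu^2 = 235, Σu·u = 235, Σu = 25, Σ1 = 6, Σu^2·w = -23928, Σu·w = -2488, Σw = -276.)
Solving the 3×3 system (Gaussian elimination) gives α = -110827/113289, β = -259115/113289, γ = 69692/37763.

α = -0.978, β = -2.287, γ = 1.846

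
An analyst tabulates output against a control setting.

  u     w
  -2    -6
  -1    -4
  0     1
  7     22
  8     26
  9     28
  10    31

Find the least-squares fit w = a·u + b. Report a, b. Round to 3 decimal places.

Entries of MᵀM: Σu·u = 299, Σu = 31, Σ1 = 7.
And Σu·w = 940, Σw = 98.
So MᵀM·[a, b]ᵀ = Mᵀw: [[299, 31]; [31, 7]]·[a, b]ᵀ = [940, 98]ᵀ.
Eliminating b: 7·(row 1) − 31·(row 2) gives 1132·a = 7·940 − 31·98 = 3542, so a = 1771/566.
Then b = (98 − 31·(1771/566))/7 = 81/566.

a = 3.129, b = 0.143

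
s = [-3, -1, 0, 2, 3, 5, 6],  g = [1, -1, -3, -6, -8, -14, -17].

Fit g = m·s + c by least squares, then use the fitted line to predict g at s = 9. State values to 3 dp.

ĝ = -21.527

Normal-equation sums: Σs·s = 84, Σs = 12, Σ1 = 7.
For Mᵀg: Σs·g = -210, Σg = -48.
So MᵀM·[m, c]ᵀ = Mᵀg: [[84, 12]; [12, 7]]·[m, c]ᵀ = [-210, -48]ᵀ.
Δ = 84·7 − 12² = 444.
m = ((-210)·7 − 12·(-48))/444 = -149/74; c = (84·(-48) − 12·(-210))/444 = -126/37.
At s = 9: ĝ = (-149/74)·(9) + (-126/37)·(1) = -1593/74.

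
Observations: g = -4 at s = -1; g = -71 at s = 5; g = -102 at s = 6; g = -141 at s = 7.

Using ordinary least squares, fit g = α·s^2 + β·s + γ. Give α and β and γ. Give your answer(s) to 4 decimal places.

Entries of MᵀM: Σs^2·s^2 = 4323, Σs^2·s = 683, Σs^2 = 111, Σs·s = 111, Σs = 17, Σ1 = 4.
Right-hand side: Σs^2·g = -12360, Σs·g = -1950, Σg = -318.
MᵀM·[α, β, γ]ᵀ = Mᵀg becomes [[4323, 683, 111]; [683, 111, 17]; [111, 17, 4]]·[α, β, γ]ᵀ = [-12360, -1950, -318]ᵀ.
Solving the 3×3 system (Gaussian elimination) gives α = -4227/1412, β = 6177/7060, γ = -513/3530.

α = -2.9936, β = 0.8749, γ = -0.1453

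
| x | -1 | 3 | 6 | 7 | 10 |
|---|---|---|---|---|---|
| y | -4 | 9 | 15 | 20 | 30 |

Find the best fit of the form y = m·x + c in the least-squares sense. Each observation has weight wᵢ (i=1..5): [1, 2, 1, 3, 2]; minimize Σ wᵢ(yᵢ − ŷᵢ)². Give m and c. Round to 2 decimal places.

m = 3.02, c = -0.92

Normal-equation sums: Σwᵢ·x·x = 402, Σwᵢ·x = 52, Σwᵢ·1 = 9.
Right-hand side: Σwᵢ·x·y = 1168, Σwᵢ·y = 149.
AᵀWA·[m, c]ᵀ = AᵀWy becomes [[402, 52]; [52, 9]]·[m, c]ᵀ = [1168, 149]ᵀ.
Δ = 402·9 − 52² = 914.
m = (1168·9 − 52·149)/914 = 1382/457; c = (402·149 − 52·1168)/914 = -419/457.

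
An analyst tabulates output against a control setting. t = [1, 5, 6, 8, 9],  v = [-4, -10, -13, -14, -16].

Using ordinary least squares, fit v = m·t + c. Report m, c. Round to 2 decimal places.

m = -1.48, c = -2.82

The normal equations are: 207·m + 29·c = -388;  29·m + 5·c = -57.
(Σt·t = 207, Σt = 29, Σ1 = 5, Σt·v = -388, Σv = -57.)
det = 207·5 − 29² = 194.
m = ((-388)·5 − 29·(-57))/194 = -287/194; c = (207·(-57) − 29·(-388))/194 = -547/194.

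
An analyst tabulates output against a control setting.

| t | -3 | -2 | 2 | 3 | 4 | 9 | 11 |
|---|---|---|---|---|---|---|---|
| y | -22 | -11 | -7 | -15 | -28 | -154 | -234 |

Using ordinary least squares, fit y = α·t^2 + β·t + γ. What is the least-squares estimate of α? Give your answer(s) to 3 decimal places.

α = -2.034

Entries of MᵀM: Σt^2·t^2 = 21652, Σt^2·t = 2124, Σt^2 = 244, Σt·t = 244, Σt = 24, Σ1 = 7.
Right-hand side: Σt^2·y = -41641, Σt·y = -4043, Σy = -471.
Solving the 3×3 system (Gaussian elimination) gives α = -104224/51249, β = 80315/68332, γ = -21899/51249.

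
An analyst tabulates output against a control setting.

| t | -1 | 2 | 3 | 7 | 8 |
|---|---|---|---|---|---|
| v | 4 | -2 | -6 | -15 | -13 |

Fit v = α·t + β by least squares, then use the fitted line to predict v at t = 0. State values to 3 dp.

From the data, Σt·t = 127, Σt = 19, Σ1 = 5.
For Xᵀv: Σt·v = -235, Σv = -32.
Δ = 127·5 − 19² = 274.
α = ((-235)·5 − 19·(-32))/274 = -567/274; β = (127·(-32) − 19·(-235))/274 = 401/274.
At t = 0: v̂ = (-567/274)·(0) + (401/274)·(1) = 401/274.

v̂ = 1.464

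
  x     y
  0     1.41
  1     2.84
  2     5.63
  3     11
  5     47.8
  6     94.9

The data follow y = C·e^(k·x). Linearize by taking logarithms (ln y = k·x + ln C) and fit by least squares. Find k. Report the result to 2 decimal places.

k = 0.70

Taking logs, ln y = k·x + ln C, so regress ln y on x.
Σx = 17.0000, Σ(x)² = 75.0000, Σln y = 13.9332, Σx·ln y = 58.3458.
Equations: 75.0000·k + 17.0000·ln C = 58.3458;  17.0000·k + 6·ln C = 13.9332.
Slope k = (n·Σx·ln y − Σx·Σln y)/(n·Σ(x)² − (Σx)²) = (6·58.3458 − 17.0000·13.9332)/161.0000 = 0.70316; ln C = (Σln y − k·Σx)/n = 0.32991.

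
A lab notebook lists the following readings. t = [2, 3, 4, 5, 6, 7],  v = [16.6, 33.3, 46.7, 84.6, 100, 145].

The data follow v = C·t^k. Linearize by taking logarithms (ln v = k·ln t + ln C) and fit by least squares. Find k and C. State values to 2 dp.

Let Y = ln v. Fitting Y = k·ln t + ln C by least squares:
XᵀX = [[13.1965, 8.5252]; [8.5252, 6]], rhs = [36.2054, 24.1785]ᵀ  (here Σln t = 8.5252, Σ(ln t)² = 13.1965, Σln v = 24.1785, Σln t·ln v = 36.2054).
Solving (det = 6.5005): k = 1.70852, ln C = 1.60219, so C = exp(1.60219) = 4.96392.

k = 1.71, C = 4.96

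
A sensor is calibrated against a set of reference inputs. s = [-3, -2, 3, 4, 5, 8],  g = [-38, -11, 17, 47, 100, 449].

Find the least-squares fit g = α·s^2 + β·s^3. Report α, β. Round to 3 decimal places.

α = -1.101, β = 1.015

Entries of AᵀA: Σs^2·s^2 = 5155, Σs^2·s^3 = 36885, Σs^3·s^3 = 283387.
For Aᵀg: Σs^2·g = 31755, Σs^3·g = 246969.
Normal equations: [[5155, 36885]; [36885, 283387]]·[α, β]ᵀ = [31755, 246969]ᵀ.
Eliminating β: 283387·(row 1) − 36885·(row 2) gives 100356760·α = 283387·31755 − 36885·246969 = -110497380, so α = -789267/716834.
Then β = (246969 − 36885·(-789267/716834))/283387 = 727443/716834.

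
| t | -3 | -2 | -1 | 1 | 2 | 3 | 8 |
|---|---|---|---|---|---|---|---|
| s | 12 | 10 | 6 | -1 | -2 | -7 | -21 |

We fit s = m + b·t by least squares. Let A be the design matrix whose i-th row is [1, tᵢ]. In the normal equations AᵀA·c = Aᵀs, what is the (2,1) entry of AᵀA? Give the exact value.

8

Row 2 ↔ basis t, column 1 ↔ basis 1, so (AᵀA)_{2,1} = Σᵢ t = (-3)·(1) + (-2)·(1) + (-1)·(1) + (1)·(1) + (2)·(1) + (3)·(1) + (8)·(1) = 8.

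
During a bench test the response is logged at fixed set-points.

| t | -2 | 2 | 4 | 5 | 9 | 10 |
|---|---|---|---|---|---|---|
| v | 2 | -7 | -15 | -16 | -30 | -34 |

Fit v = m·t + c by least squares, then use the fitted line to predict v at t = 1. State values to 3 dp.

v̂ = -5.544

Setting ∂/∂m … = 0 gives: 230·m + 28·c = -768;  28·m + 6·c = -100.
(Σt·t = 230, Σt = 28, Σ1 = 6, Σt·v = -768, Σv = -100.)
Eliminating c: 6·(row 1) − 28·(row 2) gives 596·m = 6·(-768) − 28·(-100) = -1808, so m = -452/149.
Then c = ((-100) − 28·(-452/149))/6 = -374/149.
At t = 1: v̂ = (-452/149)·(1) + (-374/149)·(1) = -826/149.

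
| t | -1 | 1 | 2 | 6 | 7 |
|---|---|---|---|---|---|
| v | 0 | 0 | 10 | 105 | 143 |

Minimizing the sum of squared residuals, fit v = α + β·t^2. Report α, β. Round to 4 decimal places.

Setting ∂/∂α … = 0 gives: 5·α + 91·β = 258;  91·α + 3715·β = 10827.
(Σ1 = 5, Σt^2 = 91, Σt^2·t^2 = 3715, Σv = 258, Σt^2·v = 10827.)
det = 5·3715 − 91² = 10294.
α = (258·3715 − 91·10827)/10294 = -26787/10294; β = (5·10827 − 91·258)/10294 = 30657/10294.

α = -2.6022, β = 2.9781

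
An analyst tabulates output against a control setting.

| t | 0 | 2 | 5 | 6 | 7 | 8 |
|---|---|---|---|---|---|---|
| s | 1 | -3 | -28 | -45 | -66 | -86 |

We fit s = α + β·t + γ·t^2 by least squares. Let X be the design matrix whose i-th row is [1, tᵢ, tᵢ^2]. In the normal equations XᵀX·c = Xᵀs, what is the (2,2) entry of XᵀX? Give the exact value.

Row 2 ↔ basis t, column 2 ↔ basis t, so (XᵀX)_{2,2} = Σᵢ (t)·(t) = (0)·(0) + (2)·(2) + (5)·(5) + (6)·(6) + (7)·(7) + (8)·(8) = 178.

178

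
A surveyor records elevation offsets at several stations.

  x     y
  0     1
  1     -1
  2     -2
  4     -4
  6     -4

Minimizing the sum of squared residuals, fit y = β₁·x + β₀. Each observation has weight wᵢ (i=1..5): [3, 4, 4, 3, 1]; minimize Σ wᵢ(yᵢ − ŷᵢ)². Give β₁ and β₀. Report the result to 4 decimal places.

β₁ = -0.9545, β₀ = 0.2424

Forming MᵀWM = [[104, 30]; [30, 15]] and MᵀWy = [-92, -25]ᵀ gives MᵀWM·[β₁, β₀]ᵀ = MᵀWy.
Eliminating β₀: 15·(row 1) − 30·(row 2) gives 660·β₁ = 15·(-92) − 30·(-25) = -630, so β₁ = -21/22.
Then β₀ = ((-25) − 30·(-21/22))/15 = 8/33.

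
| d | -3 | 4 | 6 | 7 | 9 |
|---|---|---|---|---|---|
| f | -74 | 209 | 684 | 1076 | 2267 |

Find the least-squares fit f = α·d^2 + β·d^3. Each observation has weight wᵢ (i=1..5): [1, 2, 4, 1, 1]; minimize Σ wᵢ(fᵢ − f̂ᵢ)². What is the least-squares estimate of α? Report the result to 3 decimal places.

α = 0.992

MᵀWM·[α, β]ᵀ = MᵀWf reads: 14739·α + 108765·β = 340869;  108765·α + 844635·β = 2641437.
(Σwᵢ·d^2·d^2 = 14739, Σwᵢ·d^2·d^3 = 108765, Σwᵢ·d^3·d^3 = 844635, Σwᵢ·d^2·f = 340869, Σwᵢ·d^3·f = 2641437.)
det = 14739·844635 − 108765² = 619250040.
α = (340869·844635 − 108765·2641437)/619250040 = 6822139/6880556; β = (14739·2641437 − 108765·340869)/619250040 = 103195731/34402780.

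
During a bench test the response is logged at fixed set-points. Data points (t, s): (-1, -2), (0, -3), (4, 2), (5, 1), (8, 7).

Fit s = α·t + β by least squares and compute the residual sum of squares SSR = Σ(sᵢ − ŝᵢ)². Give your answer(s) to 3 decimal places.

Setting ∂/∂α … = 0 gives: 106·α + 16·β = 71;  16·α + 5·β = 5.
(Σt·t = 106, Σt = 16, Σ1 = 5, Σt·s = 71, Σs = 5.)
Determinant 106·5 − 16² = 274.
α = (71·5 − 16·5)/274 = 275/274; β = (106·5 − 16·71)/274 = -303/137.
Residuals: 333/274, -108/137, 27/137, -495/274, 162/137; SSR = 1863/274.

SSR = 6.799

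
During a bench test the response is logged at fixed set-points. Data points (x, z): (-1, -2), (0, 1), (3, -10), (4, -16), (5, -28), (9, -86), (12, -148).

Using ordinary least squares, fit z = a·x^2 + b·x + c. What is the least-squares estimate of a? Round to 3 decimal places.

From the data, Σx^2·x^2 = 28260, Σx^2·x = 2672, Σx^2 = 276, Σx·x = 276, Σx = 32, Σ1 = 7.
For Mᵀz: Σx^2·z = -29326, Σx·z = -2782, Σz = -289.
So MᵀM·[a, b, c]ᵀ = Mᵀz: [[28260, 2672, 276]; [2672, 276, 32]; [276, 32, 7]]·[a, b, c]ᵀ = [-29326, -2782, -289]ᵀ.
Solving the 3×3 system (Gaussian elimination) gives a = -232487/232078, b = -86033/232078, c = -981/10549.

a = -1.002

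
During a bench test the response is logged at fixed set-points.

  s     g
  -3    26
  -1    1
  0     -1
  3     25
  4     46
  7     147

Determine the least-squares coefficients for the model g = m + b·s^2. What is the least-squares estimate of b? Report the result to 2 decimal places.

With design matrix A, AᵀA = [[6, 84]; [84, 2820]] and Aᵀg = [244, 8399]ᵀ.
Determinant 6·2820 − 84² = 9864.
m = (244·2820 − 84·8399)/9864 = -1453/822; b = (6·8399 − 84·244)/9864 = 1661/548.

b = 3.03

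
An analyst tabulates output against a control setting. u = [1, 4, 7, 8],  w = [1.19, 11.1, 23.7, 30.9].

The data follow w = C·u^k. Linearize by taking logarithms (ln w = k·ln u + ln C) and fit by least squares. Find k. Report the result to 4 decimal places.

Taking logs, ln w = k·ln u + ln C, so regress ln w on ln u.
AᵀA = [[10.0325, 5.4116]; [5.4116, 4]], rhs = [16.6305, 9.1771]ᵀ  (here Σln u = 5.4116, Σ(ln u)² = 10.0325, Σln w = 9.1771, Σln u·ln w = 16.6305).
Solving (det = 10.8439): k = 1.55467, ln C = 0.19095.

k = 1.5547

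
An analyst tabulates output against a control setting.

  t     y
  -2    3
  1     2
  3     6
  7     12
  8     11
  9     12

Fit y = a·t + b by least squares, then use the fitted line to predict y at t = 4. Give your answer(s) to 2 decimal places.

Sums needed: Σt·t = 208, Σt = 26, Σ1 = 6.
And Σt·y = 294, Σy = 46.
AᵀA·[a, b]ᵀ = Aᵀy becomes [[208, 26]; [26, 6]]·[a, b]ᵀ = [294, 46]ᵀ.
Eliminating b: 6·(row 1) − 26·(row 2) gives 572·a = 6·294 − 26·46 = 568, so a = 142/143.
Then b = (46 − 26·(142/143))/6 = 37/11.
At t = 4: ŷ = (142/143)·(4) + (37/11)·(1) = 1049/143.

ŷ = 7.34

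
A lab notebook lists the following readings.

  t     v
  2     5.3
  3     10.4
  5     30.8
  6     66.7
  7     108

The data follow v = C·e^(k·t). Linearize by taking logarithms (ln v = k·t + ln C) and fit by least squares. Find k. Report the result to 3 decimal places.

k = 0.605

Let Y = ln v. Fitting Y = k·t + ln C by least squares:
Σt = 23.0000, Σ(t)² = 123.0000, Σln v = 16.3194, Σt·ln v = 85.4746.
Equations: 123.0000·k + 23.0000·ln C = 85.4746;  23.0000·k + 5·ln C = 16.3194.
Solving (det = 86.0000): k = 0.60497, ln C = 0.48101.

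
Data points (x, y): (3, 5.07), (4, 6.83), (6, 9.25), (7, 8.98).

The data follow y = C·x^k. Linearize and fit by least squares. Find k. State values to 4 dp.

k = 0.7060

With ln yᵢ as the transformed response and ln xᵢ as the regressor:
Σln x = 6.2226, Σ(ln x)² = 10.1257, Σln y = 7.9643, Σln x·ln y = 12.7042.
Equations: 10.1257·k + 6.2226·ln C = 12.7042;  6.2226·k + 4·ln C = 7.9643.
Solving (det = 1.7825): k = 0.70601, ln C = 0.89278.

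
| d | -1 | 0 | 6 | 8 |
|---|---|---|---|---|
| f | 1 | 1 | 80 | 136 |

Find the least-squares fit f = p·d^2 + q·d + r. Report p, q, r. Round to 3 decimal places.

p = 1.860, q = 1.985, r = 1.071

MᵀM·[p, q, r]ᵀ = Mᵀf reads: 5393·p + 727·q + 101·r = 11585;  727·p + 101·q + 13·r = 1567;  101·p + 13·q + 4·r = 218.
Inverting the 3×3 Gram matrix, [p, q, r]ᵀ = [1987/1068, 10601/5340, 953/890]ᵀ.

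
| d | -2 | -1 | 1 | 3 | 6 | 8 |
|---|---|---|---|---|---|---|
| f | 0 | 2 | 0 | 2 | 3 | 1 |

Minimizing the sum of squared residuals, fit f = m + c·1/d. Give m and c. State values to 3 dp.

m = 1.341, c = -0.364

Forming XᵀX = [[6, 1/8]; [1/8, 1385/576]] and Xᵀf = [8, -17/24]ᵀ gives XᵀX·[m, c]ᵀ = Xᵀf.
Δ = 6·(1385/576) − (1/8)² = 2767/192.
m = (8·(1385/576) − (1/8)·(-17/24))/(2767/192) = 11131/8301; c = (6·(-17/24) − (1/8)·8)/(2767/192) = -1008/2767.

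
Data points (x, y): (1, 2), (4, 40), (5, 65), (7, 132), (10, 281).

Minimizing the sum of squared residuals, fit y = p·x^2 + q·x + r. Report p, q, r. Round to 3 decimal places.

p = 3.070, q = -2.805, r = 1.883

Forming AᵀA = [[13283, 1533, 191]; [1533, 191, 27]; [191, 27, 5]] and Aᵀy = [36835, 4221, 520]ᵀ gives AᵀA·[p, q, r]ᵀ = Aᵀy.
Row-reducing yields p = 3739/1218, q = -1139/406, r = 1147/609.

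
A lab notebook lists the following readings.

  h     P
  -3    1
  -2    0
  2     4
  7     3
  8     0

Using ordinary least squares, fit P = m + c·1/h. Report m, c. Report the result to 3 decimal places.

AᵀA·[m, c]ᵀ = AᵀP reads: 5·m + (-11/168)·c = 8;  (-11/168)·m + (18265/28224)·c = 44/21.
Determinant 5·(18265/28224) − (-11/168)² = 22801/7056.
m = (8·(18265/28224) − (-11/168)·(44/21))/(22801/7056) = 37498/22801; c = (5·(44/21) − (-11/168)·8)/(22801/7056) = 77616/22801.

m = 1.645, c = 3.404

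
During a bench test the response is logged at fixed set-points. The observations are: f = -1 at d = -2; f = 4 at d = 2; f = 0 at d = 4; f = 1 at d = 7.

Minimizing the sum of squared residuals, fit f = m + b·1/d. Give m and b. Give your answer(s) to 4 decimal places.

Entries of AᵀA: Σ1 = 4, Σ1/d = 11/28, Σ1/d·1/d = 457/784.
And Σf = 4, Σ1/d·f = 37/14.
AᵀA·[m, b]ᵀ = Aᵀf becomes [[4, 11/28]; [11/28, 457/784]]·[m, b]ᵀ = [4, 37/14]ᵀ.
Eliminating b: (457/784)·(row 1) − (11/28)·(row 2) gives (1707/784)·m = (457/784)·4 − (11/28)·(37/14) = 507/392, so m = 338/569.
Then b = ((37/14) − (11/28)·(338/569))/(457/784) = 2352/569.

m = 0.5940, b = 4.1336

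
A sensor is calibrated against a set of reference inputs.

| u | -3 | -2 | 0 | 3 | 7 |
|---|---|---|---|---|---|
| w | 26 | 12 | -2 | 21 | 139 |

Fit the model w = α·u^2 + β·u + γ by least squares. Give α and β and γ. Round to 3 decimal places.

Setting ∂/∂α … = 0 gives: 2579·α + 335·β + 71·γ = 7282;  335·α + 71·β + 5·γ = 934;  71·α + 5·β + 5·γ = 196.
(Σu^2·u^2 = 2579, Σu^2·u = 335, Σu^2 = 71, Σu·u = 71, Σu = 5, Σ1 = 5, Σu^2·w = 7282, Σu·w = 934, Σw = 196.)
Solving the 3×3 system (Gaussian elimination) gives α = 1289/429, β = -359/429, γ = -376/143.

α = 3.005, β = -0.837, γ = -2.629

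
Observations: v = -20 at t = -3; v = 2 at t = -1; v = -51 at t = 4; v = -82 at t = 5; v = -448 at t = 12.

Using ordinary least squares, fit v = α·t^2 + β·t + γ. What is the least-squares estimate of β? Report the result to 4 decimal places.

The normal equations are: 21699·α + 1889·β + 195·γ = -67556;  1889·α + 195·β + 17·γ = -5932;  195·α + 17·β + 5·γ = -599.
Row-reducing yields α = -804871/269138, β = -224593/134569, γ = 674469/269138.

β = -1.6690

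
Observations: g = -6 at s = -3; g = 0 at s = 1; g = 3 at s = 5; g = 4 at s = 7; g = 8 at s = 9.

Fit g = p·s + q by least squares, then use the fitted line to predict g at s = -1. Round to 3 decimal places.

Entries of MᵀM: Σs·s = 165, Σs = 19, Σ1 = 5.
For Mᵀg: Σs·g = 133, Σg = 9.
Normal equations: [[165, 19]; [19, 5]]·[p, q]ᵀ = [133, 9]ᵀ.
det = 165·5 − 19² = 464.
p = (133·5 − 19·9)/464 = 247/232; q = (165·9 − 19·133)/464 = -521/232.
At s = -1: ĝ = (247/232)·(-1) + (-521/232)·(1) = -96/29.

ĝ = -3.310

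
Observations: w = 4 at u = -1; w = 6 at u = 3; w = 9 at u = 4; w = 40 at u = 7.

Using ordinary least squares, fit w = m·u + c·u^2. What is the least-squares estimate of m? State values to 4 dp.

m = -1.7995

Normal-equation sums: Σu·u = 75, Σu·u^2 = 433, Σu^2·u^2 = 2739.
And Σu·w = 330, Σu^2·w = 2162.
So MᵀM·[m, c]ᵀ = Mᵀw: [[75, 433]; [433, 2739]]·[m, c]ᵀ = [330, 2162]ᵀ.
Eliminating c: 2739·(row 1) − 433·(row 2) gives 17936·m = 2739·330 − 433·2162 = -32276, so m = -8069/4484.
Then c = (2162 − 433·(-8069/4484))/2739 = 4815/4484.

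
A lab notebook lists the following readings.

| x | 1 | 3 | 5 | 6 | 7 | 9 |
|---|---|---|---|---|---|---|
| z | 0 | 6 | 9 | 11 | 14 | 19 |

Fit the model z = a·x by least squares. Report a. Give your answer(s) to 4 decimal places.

Forming MᵀM = [[201]] and Mᵀz = [398]ᵀ gives MᵀM·[a]ᵀ = Mᵀz.
a = 398/201 = 1.9801.

a = 1.9801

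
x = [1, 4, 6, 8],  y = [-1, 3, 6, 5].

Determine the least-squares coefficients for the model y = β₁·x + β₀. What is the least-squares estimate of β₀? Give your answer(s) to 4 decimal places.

β₀ = -1.2336

With design matrix M, MᵀM = [[117, 19]; [19, 4]] and Mᵀy = [87, 13]ᵀ.
Eliminating β₀: 4·(row 1) − 19·(row 2) gives 107·β₁ = 4·87 − 19·13 = 101, so β₁ = 101/107.
Then β₀ = (13 − 19·(101/107))/4 = -132/107.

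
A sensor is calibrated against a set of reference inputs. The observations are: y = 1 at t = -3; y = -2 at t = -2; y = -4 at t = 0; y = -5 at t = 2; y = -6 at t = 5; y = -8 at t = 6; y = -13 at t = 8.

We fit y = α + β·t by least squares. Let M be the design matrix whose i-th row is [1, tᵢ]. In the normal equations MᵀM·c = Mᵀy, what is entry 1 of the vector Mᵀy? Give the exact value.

-37

Entry 1 ↔ basis 1, so (Mᵀy)_{1} = Σᵢ yᵢ = (1)·(1) + (1)·(-2) + (1)·(-4) + (1)·(-5) + (1)·(-6) + (1)·(-8) + (1)·(-13) = -37.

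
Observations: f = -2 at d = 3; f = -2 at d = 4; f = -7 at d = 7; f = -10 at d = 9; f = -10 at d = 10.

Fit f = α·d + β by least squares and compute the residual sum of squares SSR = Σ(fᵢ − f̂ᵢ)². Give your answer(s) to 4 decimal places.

Forming MᵀM = [[255, 33]; [33, 5]] and Mᵀf = [-253, -31]ᵀ gives MᵀM·[α, β]ᵀ = Mᵀf.
Eliminating β: 5·(row 1) − 33·(row 2) gives 186·α = 5·(-253) − 33·(-31) = -242, so α = -121/93.
Then β = ((-31) − 33·(-121/93))/5 = 74/31.
Residuals: -15/31, 76/93, -26/93, -21/31, 58/93; SSR = 170/93.

SSR = 1.8280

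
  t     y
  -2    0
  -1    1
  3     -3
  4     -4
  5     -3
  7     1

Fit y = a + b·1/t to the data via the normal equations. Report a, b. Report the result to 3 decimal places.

Forming MᵀM = [[6, -241/420]; [-241/420, 261781/176400]] and Mᵀy = [-8, -121/35]ᵀ gives MᵀM·[a, b]ᵀ = Mᵀy.
Determinant 6·(261781/176400) − (-241/420)² = 302521/35280.
a = ((-8)·(261781/176400) − (-241/420)·(-121/35))/(302521/35280) = -488836/302521; b = (6·(-121/35) − (-241/420)·(-8))/(302521/35280) = -893760/302521.

a = -1.616, b = -2.954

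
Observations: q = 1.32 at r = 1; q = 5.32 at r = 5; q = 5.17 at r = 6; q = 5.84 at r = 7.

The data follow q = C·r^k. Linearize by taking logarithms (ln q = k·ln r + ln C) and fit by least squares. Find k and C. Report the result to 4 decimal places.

Taking logs, ln q = k·ln r + ln C, so regress ln q on ln r.
Over the data: Σln r = 5.3471, Σ(ln r)² = 9.5873, Σln q = 5.3567, Σln r·ln q = 9.0678.
Normal system: [[9.5873, 5.3471]; [5.3471, 4]]·[k, ln C]ᵀ = [9.0678, 5.3567]ᵀ.
Δ = 9.5873·4 − (5.3471)² = 9.7575; k = (9.0678·4 − 5.3471·5.3567)/9.7575 = 0.78178, ln C = (9.5873·5.3567 − 5.3471·9.0678)/9.7575 = 0.29411, so C = exp(0.29411) = 1.34193.

k = 0.7818, C = 1.3419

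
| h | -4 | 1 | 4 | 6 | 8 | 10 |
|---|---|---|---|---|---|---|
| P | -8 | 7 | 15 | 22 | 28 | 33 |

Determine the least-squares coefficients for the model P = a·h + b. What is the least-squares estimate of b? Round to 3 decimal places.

Forming XᵀX = [[233, 25]; [25, 6]] and XᵀP = [785, 97]ᵀ gives XᵀX·[a, b]ᵀ = XᵀP.
Determinant 233·6 − 25² = 773.
a = (785·6 − 25·97)/773 = 2285/773; b = (233·97 − 25·785)/773 = 2976/773.

b = 3.850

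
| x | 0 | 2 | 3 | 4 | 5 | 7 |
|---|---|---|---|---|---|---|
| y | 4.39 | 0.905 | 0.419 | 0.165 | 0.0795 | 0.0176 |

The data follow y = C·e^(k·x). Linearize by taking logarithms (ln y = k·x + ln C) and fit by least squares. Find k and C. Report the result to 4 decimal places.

k = -0.7943, C = 4.3463

Let Y = ln y. Fitting Y = k·x + ln C by least squares:
Σx = 21.0000, Σ(x)² = 103.0000, Σln y = -7.8640, Σx·ln y = -50.9555.
Equations: 103.0000·k + 21.0000·ln C = -50.9555;  21.0000·k + 6·ln C = -7.8640.
Solving (det = 177.0000): k = -0.79428, ln C = 1.46932, so C = exp(1.46932) = 4.34628.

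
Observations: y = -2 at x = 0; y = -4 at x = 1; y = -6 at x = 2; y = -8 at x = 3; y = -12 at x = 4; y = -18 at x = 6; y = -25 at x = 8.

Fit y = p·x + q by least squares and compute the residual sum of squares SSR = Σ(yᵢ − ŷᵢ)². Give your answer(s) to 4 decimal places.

Entries of AᵀA: Σx·x = 130, Σx = 24, Σ1 = 7.
And Σx·y = -396, Σy = -75.
Normal equations: [[130, 24]; [24, 7]]·[p, q]ᵀ = [-396, -75]ᵀ.
Δ = 130·7 − 24² = 334.
p = ((-396)·7 − 24·(-75))/334 = -486/167; q = (130·(-75) − 24·(-396))/334 = -123/167.
Residuals: -211/167, -59/167, 93/167, 245/167, 63/167, 33/167, -164/167; SSR = 890/167.

SSR = 5.3293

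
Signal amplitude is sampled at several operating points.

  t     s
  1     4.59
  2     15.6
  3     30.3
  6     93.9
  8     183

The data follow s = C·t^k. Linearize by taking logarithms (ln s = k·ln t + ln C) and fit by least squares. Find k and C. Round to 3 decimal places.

k = 1.737, C = 4.570

With ln sᵢ as the transformed response and ln tᵢ as the regressor:
Σln t = 5.6630, Σ(ln t)² = 9.2219, Σln s = 17.4340, Σln t·ln s = 24.6232.
Normal system: [[9.2219, 5.6630]; [5.6630, 5]]·[k, ln C]ᵀ = [24.6232, 17.4340]ᵀ.
Slope k = (n·Σln t·ln s − Σln t·Σln s)/(n·Σ(ln t)² − (Σln t)²) = (5·24.6232 − 5.6630·17.4340)/14.0403 = 1.73699; ln C = (Σln s − k·Σln t)/n = 1.51950, so C = exp(1.51950) = 4.56994.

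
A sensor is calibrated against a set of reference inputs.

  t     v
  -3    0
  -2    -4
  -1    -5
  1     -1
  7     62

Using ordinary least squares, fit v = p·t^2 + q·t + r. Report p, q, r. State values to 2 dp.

Forming AᵀA = [[2500, 308, 64]; [308, 64, 2]; [64, 2, 5]] and Aᵀv = [3016, 446, 52]ᵀ gives AᵀA·[p, q, r]ᵀ = Aᵀv.
Solving the 3×3 system (Gaussian elimination) gives p = 5931/5516, q = 10609/5516, r = -11397/2758.

p = 1.08, q = 1.92, r = -4.13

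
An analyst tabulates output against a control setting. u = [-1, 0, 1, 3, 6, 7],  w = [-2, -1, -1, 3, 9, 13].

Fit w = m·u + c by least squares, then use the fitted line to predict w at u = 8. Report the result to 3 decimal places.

ŵ = 13.400

Sums needed: Σu·u = 96, Σu = 16, Σ1 = 6.
Moment sums: Σu·w = 155, Σw = 21.
So MᵀM·[m, c]ᵀ = Mᵀw: [[96, 16]; [16, 6]]·[m, c]ᵀ = [155, 21]ᵀ.
Eliminating c: 6·(row 1) − 16·(row 2) gives 320·m = 6·155 − 16·21 = 594, so m = 297/160.
Then c = (21 − 16·(297/160))/6 = -29/20.
At u = 8: ŵ = (297/160)·(8) + (-29/20)·(1) = 67/5.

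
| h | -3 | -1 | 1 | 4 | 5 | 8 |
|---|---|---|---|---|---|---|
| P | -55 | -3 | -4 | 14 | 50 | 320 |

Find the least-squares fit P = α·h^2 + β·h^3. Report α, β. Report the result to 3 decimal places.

α = -3.095, β = 1.012

Entries of XᵀX: Σh^2·h^2 = 5060, Σh^2·h^3 = 36674, Σh^3·h^3 = 282596.
And Σh^2·P = 21452, Σh^3·P = 172470.
Normal equations: [[5060, 36674]; [36674, 282596]]·[α, β]ᵀ = [21452, 172470]ᵀ.
det = 5060·282596 − 36674² = 84953484.
α = (21452·282596 − 36674·172470)/84953484 = -3459413/1117809; β = (5060·172470 − 36674·21452)/84953484 = 102832/101619.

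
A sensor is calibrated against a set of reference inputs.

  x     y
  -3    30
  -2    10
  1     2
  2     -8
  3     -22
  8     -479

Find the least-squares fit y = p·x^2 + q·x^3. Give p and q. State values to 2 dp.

Compute the Gram sums: Σx^2·x^2 = 4291, Σx^2·x^3 = 32769, Σx^3·x^3 = 263731.
Moment sums: Σx^2·y = -30574, Σx^3·y = -246794.
det = 4291·263731 − 32769² = 57862360.
p = ((-30574)·263731 − 32769·(-246794))/57862360 = 2985124/7232795; q = (4291·(-246794) − 32769·(-30574))/57862360 = -7139206/7232795.

p = 0.41, q = -0.99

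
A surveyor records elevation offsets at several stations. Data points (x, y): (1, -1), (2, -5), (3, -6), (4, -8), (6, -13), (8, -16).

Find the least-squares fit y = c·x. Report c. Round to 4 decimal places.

c = -2.0538

Forming MᵀM = [[130]] and Mᵀy = [-267]ᵀ gives MᵀM·[c]ᵀ = Mᵀy.
Hence c = -267 / 130 ≈ -2.05385.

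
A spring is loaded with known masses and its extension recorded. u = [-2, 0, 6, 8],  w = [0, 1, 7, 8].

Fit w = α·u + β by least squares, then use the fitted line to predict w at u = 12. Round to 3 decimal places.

ŵ = 11.676

From the data, Σu·u = 104, Σu = 12, Σ1 = 4.
Moment sums: Σu·w = 106, Σw = 16.
Determinant 104·4 − 12² = 272.
α = (106·4 − 12·16)/272 = 29/34; β = (104·16 − 12·106)/272 = 49/34.
At u = 12: ŵ = (29/34)·(12) + (49/34)·(1) = 397/34.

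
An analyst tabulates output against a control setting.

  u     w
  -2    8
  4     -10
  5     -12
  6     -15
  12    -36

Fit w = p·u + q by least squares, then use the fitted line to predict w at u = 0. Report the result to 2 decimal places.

ŵ = 2.65

Entries of XᵀX: Σu·u = 225, Σu = 25, Σ1 = 5.
For Xᵀw: Σu·w = -638, Σw = -65.
XᵀX·[p, q]ᵀ = Xᵀw becomes [[225, 25]; [25, 5]]·[p, q]ᵀ = [-638, -65]ᵀ.
Δ = 225·5 − 25² = 500.
p = ((-638)·5 − 25·(-65))/500 = -313/100; q = (225·(-65) − 25·(-638))/500 = 53/20.
At u = 0: ŵ = (-313/100)·(0) + (53/20)·(1) = 53/20.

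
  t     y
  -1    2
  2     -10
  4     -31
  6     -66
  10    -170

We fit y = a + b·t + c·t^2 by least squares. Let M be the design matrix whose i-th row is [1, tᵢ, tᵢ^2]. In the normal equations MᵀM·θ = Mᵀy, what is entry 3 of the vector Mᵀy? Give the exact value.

-19910

Entry 3 ↔ basis t^2, so (Mᵀy)_{3} = Σᵢ (t^2)·yᵢ = (1)·(2) + (4)·(-10) + (16)·(-31) + (36)·(-66) + (100)·(-170) = -19910.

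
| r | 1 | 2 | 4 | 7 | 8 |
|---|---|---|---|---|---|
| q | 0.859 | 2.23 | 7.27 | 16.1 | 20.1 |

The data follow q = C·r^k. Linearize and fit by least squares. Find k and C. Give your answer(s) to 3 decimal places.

Linearized form: ln q = k·ln r + ln C. From the 5 transformed points,
Σln r = 6.1048, Σ(ln r)² = 10.5129, Σln q = 8.4133, Σln r·ln q = 14.9531.
Equations: 10.5129·k + 6.1048·ln C = 14.9531;  6.1048·k + 5·ln C = 8.4133.
Slope k = (n·Σln r·ln q − Σln r·Σln q)/(n·Σ(ln r)² − (Σln r)²) = (5·14.9531 − 6.1048·8.4133)/15.2960 = 1.53008; ln C = (Σln q − k·Σln r)/n = -0.18550, so C = exp(-0.18550) = 0.83069.

k = 1.530, C = 0.831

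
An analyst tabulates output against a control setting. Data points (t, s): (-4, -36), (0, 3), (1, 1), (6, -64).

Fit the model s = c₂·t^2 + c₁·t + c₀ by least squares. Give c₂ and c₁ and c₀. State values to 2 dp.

From the data, Σt^2·t^2 = 1553, Σt^2·t = 153, Σt^2 = 53, Σt·t = 53, Σt = 3, Σ1 = 4.
For Mᵀs: Σt^2·s = -2879, Σt·s = -239, Σs = -96.
Solving the 3×3 system (Gaussian elimination) gives c₂ = -25057/12140, c₁ = 15967/12140, c₀ = 2867/1214.

c₂ = -2.06, c₁ = 1.32, c₀ = 2.36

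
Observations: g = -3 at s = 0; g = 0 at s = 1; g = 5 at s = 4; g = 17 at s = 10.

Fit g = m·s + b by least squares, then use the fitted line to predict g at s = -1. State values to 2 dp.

The normal system XᵀX·[m, b]ᵀ = Xᵀg is [[117, 15]; [15, 4]]·[m, b]ᵀ = [190, 19]ᵀ.
Eliminating b: 4·(row 1) − 15·(row 2) gives 243·m = 4·190 − 15·19 = 475, so m = 475/243.
Then b = (19 − 15·(475/243))/4 = -209/81.
At s = -1: ĝ = (475/243)·(-1) + (-209/81)·(1) = -1102/243.

ĝ = -4.53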